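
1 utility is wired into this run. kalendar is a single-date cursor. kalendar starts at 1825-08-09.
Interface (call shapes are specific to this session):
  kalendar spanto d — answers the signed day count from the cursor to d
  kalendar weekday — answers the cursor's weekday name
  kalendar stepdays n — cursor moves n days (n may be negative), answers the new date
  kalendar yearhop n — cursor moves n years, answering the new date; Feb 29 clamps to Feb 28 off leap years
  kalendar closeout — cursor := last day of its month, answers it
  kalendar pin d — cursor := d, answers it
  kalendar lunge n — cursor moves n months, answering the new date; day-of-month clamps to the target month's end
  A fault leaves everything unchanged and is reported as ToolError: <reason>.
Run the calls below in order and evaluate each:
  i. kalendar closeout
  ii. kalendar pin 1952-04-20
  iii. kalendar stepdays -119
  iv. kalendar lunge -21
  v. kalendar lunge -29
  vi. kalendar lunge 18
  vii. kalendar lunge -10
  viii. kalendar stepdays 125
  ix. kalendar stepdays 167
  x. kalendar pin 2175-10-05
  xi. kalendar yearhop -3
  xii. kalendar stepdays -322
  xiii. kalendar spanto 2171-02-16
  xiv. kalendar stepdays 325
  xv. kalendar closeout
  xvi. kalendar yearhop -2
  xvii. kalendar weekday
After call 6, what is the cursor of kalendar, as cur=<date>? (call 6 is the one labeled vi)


;; kalendar closeout() == 1825-08-31
;; kalendar pin(1952-04-20) == 1952-04-20
;; kalendar stepdays(-119) == 1951-12-23
;; kalendar lunge(-21) == 1950-03-23
;; kalendar lunge(-29) == 1947-10-23
;; kalendar lunge(18) == 1949-04-23
;; kalendar lunge(-10) == 1948-06-23
;; kalendar stepdays(125) == 1948-10-26
;; kalendar stepdays(167) == 1949-04-11
;; kalendar pin(2175-10-05) == 2175-10-05
;; kalendar yearhop(-3) == 2172-10-05
;; kalendar stepdays(-322) == 2171-11-18
;; kalendar spanto(2171-02-16) == -275
;; kalendar stepdays(325) == 2172-10-08
;; kalendar closeout() == 2172-10-31
;; kalendar yearhop(-2) == 2170-10-31
;; kalendar weekday() == Wednesday

Answer: cur=1949-04-23


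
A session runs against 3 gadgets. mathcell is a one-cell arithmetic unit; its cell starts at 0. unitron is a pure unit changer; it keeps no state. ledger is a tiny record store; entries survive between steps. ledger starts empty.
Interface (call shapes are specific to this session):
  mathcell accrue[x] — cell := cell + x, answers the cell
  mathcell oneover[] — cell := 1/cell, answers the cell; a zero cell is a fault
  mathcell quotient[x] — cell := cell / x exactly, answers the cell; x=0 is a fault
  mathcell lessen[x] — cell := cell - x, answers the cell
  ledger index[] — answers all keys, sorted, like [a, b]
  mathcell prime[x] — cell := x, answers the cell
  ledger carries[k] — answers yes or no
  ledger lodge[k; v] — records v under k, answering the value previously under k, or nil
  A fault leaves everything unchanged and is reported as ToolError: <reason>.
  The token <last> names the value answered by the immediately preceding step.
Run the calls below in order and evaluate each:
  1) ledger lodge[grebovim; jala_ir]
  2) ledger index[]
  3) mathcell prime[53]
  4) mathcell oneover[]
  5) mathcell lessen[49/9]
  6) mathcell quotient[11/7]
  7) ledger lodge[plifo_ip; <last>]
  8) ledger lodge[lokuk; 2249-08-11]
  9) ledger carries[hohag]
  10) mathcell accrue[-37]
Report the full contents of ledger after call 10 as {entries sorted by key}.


Answer: {grebovim=jala_ir, lokuk=2249-08-11, plifo_ip=-18116/5247}

Derivation:
# ledger lodge(k: grebovim, v: jala_ir) == nil
# ledger index() == [grebovim]
# mathcell prime(x: 53) == 53
# mathcell oneover() == 1/53
# mathcell lessen(x: 49/9) == -2588/477
# mathcell quotient(x: 11/7) == -18116/5247
# ledger lodge(k: plifo_ip, v: <last>) == nil
# ledger lodge(k: lokuk, v: 2249-08-11) == nil
# ledger carries(k: hohag) == no
# mathcell accrue(x: -37) == -212255/5247


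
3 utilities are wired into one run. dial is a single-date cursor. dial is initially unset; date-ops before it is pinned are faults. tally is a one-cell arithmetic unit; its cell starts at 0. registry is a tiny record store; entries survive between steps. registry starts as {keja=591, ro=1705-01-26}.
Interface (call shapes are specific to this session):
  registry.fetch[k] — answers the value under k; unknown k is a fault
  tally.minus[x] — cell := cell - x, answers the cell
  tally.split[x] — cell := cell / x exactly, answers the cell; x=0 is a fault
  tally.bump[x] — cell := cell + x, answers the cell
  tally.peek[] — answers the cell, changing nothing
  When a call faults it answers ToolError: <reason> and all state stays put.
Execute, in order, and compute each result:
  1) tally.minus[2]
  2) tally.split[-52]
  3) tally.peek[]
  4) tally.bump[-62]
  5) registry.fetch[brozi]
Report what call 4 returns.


;; 1. minus(x→2) => -2
;; 2. split(x→-52) => 1/26
;; 3. peek() => 1/26
;; 4. bump(x→-62) => -1611/26
;; 5. fetch(k→brozi) => ToolError: no such key brozi

Answer: -1611/26


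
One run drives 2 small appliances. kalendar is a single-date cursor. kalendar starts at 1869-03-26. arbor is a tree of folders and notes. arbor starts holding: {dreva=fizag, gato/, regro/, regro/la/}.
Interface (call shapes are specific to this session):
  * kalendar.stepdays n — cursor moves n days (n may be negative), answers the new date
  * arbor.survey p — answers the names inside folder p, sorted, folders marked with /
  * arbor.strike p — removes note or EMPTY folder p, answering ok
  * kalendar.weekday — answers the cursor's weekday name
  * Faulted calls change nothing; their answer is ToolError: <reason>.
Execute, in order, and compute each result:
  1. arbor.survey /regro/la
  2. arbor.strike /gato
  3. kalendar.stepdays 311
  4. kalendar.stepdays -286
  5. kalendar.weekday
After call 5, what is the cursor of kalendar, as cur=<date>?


Answer: cur=1869-04-20

Derivation:
# 1. arbor.survey(p→/regro/la) == []
# 2. arbor.strike(p→/gato) == ok
# 3. kalendar.stepdays(n→311) == 1870-01-31
# 4. kalendar.stepdays(n→-286) == 1869-04-20
# 5. kalendar.weekday() == Tuesday


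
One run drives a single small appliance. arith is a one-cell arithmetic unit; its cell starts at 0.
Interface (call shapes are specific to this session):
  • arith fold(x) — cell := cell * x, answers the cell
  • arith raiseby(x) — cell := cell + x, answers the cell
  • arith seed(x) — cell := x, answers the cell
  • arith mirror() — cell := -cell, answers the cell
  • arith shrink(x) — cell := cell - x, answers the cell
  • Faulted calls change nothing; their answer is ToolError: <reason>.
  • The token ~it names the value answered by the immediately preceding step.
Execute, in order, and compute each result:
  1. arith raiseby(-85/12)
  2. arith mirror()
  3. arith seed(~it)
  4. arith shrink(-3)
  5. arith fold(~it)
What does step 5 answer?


·→ arith raiseby(x→-85/12)
·← -85/12
·→ arith mirror()
·← 85/12
·→ arith seed(x→~it)
·← 85/12
·→ arith shrink(x→-3)
·← 121/12
·→ arith fold(x→~it)
·← 14641/144

Answer: 14641/144


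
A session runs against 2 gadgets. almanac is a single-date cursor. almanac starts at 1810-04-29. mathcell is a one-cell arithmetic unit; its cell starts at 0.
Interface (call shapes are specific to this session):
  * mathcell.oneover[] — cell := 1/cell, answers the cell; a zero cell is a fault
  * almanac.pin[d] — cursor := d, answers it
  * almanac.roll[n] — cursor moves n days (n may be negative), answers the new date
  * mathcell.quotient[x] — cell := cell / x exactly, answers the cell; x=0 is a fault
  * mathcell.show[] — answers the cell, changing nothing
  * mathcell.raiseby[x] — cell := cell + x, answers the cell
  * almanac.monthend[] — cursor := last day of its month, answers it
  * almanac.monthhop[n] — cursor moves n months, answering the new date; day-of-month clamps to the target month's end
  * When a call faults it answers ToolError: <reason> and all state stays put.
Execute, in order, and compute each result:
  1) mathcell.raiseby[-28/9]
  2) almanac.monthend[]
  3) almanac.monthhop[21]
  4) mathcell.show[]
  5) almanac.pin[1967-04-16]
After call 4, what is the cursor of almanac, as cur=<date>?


Answer: cur=1812-01-30

Derivation:
# raiseby(x='-28/9') ~> -28/9
# monthend() ~> 1810-04-30
# monthhop(n='21') ~> 1812-01-30
# show() ~> -28/9
# pin(d='1967-04-16') ~> 1967-04-16


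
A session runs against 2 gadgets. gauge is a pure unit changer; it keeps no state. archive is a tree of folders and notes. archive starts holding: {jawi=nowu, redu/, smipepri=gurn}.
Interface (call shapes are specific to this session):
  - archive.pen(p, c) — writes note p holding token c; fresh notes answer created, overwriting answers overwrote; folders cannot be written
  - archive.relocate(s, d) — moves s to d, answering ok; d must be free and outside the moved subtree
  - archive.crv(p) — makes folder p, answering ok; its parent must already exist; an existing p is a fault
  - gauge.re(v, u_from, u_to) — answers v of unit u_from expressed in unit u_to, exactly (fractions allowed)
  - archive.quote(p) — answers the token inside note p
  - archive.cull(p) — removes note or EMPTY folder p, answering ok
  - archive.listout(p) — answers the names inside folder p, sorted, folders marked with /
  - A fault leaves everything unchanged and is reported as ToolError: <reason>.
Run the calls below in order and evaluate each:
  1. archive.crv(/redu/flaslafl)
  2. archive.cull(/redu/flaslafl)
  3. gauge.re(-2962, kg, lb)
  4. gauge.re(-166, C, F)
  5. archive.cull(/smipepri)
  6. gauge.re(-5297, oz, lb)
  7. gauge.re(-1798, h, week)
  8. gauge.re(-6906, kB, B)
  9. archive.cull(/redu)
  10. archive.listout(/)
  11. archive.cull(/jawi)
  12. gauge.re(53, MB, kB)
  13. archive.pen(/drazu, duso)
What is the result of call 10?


Answer: [jawi]

Derivation:
→ archive.crv(p: /redu/flaslafl)
← ok
→ archive.cull(p: /redu/flaslafl)
← ok
→ gauge.re(v: -2962, u_from: kg, u_to: lb)
← -296200000000/45359237
→ gauge.re(v: -166, u_from: C, u_to: F)
← -1334/5
→ archive.cull(p: /smipepri)
← ok
→ gauge.re(v: -5297, u_from: oz, u_to: lb)
← -5297/16
→ gauge.re(v: -1798, u_from: h, u_to: week)
← -899/84
→ gauge.re(v: -6906, u_from: kB, u_to: B)
← -6906000
→ archive.cull(p: /redu)
← ok
→ archive.listout(p: /)
← [jawi]
→ archive.cull(p: /jawi)
← ok
→ gauge.re(v: 53, u_from: MB, u_to: kB)
← 53000
→ archive.pen(p: /drazu, c: duso)
← created


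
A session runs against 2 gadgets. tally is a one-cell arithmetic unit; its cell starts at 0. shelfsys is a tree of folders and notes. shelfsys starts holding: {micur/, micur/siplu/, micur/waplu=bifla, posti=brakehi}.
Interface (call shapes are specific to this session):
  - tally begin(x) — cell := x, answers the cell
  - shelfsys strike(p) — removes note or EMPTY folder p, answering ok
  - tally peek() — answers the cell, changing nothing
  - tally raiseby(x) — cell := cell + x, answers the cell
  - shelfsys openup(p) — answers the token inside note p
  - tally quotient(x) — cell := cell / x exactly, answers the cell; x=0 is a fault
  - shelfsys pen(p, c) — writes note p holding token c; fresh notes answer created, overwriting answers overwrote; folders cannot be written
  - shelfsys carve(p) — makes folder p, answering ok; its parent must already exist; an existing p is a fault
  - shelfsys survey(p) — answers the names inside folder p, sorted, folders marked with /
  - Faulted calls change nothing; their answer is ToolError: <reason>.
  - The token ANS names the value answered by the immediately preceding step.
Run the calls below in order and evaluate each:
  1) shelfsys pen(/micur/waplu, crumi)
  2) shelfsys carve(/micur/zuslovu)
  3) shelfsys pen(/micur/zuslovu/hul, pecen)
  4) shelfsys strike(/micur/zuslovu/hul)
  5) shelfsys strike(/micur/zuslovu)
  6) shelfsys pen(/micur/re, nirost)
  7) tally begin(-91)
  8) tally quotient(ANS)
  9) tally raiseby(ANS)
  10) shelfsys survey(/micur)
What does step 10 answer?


Answer: [re, siplu/, waplu]

Derivation:
[in] shelfsys pen /micur/waplu crumi
= overwrote
[in] shelfsys carve /micur/zuslovu
= ok
[in] shelfsys pen /micur/zuslovu/hul pecen
= created
[in] shelfsys strike /micur/zuslovu/hul
= ok
[in] shelfsys strike /micur/zuslovu
= ok
[in] shelfsys pen /micur/re nirost
= created
[in] tally begin -91
= -91
[in] tally quotient ANS
= 1
[in] tally raiseby ANS
= 2
[in] shelfsys survey /micur
= [re, siplu/, waplu]


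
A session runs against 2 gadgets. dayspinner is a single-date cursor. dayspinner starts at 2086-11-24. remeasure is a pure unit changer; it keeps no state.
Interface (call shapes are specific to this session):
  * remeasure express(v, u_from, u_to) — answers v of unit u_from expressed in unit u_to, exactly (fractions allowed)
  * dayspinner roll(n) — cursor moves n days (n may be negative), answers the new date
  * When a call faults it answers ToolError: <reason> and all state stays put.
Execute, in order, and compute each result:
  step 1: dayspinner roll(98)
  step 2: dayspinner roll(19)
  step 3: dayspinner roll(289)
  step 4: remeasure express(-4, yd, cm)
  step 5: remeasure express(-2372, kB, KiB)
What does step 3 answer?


Answer: 2088-01-04

Derivation:
! 1. dayspinner roll(n='98') -> 2087-03-02
! 2. dayspinner roll(n='19') -> 2087-03-21
! 3. dayspinner roll(n='289') -> 2088-01-04
! 4. remeasure express(v='-4', u_from='yd', u_to='cm') -> -9144/25
! 5. remeasure express(v='-2372', u_from='kB', u_to='KiB') -> -74125/32


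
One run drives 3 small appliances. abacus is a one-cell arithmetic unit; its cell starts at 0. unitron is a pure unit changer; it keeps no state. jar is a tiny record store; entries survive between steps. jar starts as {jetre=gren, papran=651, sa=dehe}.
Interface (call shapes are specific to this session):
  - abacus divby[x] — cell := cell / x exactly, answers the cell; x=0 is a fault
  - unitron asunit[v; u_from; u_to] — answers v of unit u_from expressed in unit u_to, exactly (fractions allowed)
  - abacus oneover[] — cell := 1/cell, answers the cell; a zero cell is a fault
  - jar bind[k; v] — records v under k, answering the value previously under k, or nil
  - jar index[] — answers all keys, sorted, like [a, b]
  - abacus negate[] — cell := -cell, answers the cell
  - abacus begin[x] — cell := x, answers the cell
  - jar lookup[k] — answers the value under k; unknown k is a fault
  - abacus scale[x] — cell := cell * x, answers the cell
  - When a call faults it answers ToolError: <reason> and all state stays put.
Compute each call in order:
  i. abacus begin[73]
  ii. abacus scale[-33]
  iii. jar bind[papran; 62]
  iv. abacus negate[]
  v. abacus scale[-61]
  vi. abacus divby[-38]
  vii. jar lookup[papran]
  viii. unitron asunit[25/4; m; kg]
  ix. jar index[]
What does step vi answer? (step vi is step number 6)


Answer: 146949/38

Derivation:
// abacus begin(x=73) => 73
// abacus scale(x=-33) => -2409
// jar bind(k=papran, v=62) => 651
// abacus negate() => 2409
// abacus scale(x=-61) => -146949
// abacus divby(x=-38) => 146949/38
// jar lookup(k=papran) => 62
// unitron asunit(v=25/4, u_from=m, u_to=kg) => ToolError: incompatible units
// jar index() => [jetre, papran, sa]


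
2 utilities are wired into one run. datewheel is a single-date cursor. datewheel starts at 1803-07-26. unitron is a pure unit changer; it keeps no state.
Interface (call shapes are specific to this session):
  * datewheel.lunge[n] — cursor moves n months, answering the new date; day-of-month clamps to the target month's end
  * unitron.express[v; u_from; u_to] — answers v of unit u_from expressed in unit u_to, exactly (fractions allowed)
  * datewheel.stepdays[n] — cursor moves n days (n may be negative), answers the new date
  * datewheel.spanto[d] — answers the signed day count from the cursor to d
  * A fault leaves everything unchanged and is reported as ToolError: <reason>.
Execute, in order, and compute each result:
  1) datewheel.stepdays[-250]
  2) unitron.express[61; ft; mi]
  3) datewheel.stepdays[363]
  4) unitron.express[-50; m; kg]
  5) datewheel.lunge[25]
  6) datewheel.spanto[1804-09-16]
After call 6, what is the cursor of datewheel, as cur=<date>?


Answer: cur=1805-12-16

Derivation:
[in] stepdays -250
[out] 1802-11-18
[in] express 61 ft mi
[out] 61/5280
[in] stepdays 363
[out] 1803-11-16
[in] express -50 m kg
[out] ToolError: incompatible units
[in] lunge 25
[out] 1805-12-16
[in] spanto 1804-09-16
[out] -456


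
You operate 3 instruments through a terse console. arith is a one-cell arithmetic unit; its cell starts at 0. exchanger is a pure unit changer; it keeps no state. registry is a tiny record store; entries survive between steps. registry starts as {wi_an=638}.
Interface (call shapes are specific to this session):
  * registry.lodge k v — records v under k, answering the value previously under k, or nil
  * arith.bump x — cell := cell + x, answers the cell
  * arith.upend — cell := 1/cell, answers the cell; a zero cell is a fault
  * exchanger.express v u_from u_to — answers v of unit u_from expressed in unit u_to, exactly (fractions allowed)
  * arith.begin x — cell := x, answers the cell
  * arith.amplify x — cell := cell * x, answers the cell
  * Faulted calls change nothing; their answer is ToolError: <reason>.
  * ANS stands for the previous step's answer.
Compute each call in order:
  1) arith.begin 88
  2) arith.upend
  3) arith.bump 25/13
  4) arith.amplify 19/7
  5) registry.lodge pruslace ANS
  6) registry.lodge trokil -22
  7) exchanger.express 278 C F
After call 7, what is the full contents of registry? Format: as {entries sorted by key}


Answer: {pruslace=42047/8008, trokil=-22, wi_an=638}

Derivation:
>> arith.begin(x→88)
<< 88
>> arith.upend()
<< 1/88
>> arith.bump(x→25/13)
<< 2213/1144
>> arith.amplify(x→19/7)
<< 42047/8008
>> registry.lodge(k→pruslace, v→ANS)
<< nil
>> registry.lodge(k→trokil, v→-22)
<< nil
>> exchanger.express(v→278, u_from→C, u_to→F)
<< 2662/5


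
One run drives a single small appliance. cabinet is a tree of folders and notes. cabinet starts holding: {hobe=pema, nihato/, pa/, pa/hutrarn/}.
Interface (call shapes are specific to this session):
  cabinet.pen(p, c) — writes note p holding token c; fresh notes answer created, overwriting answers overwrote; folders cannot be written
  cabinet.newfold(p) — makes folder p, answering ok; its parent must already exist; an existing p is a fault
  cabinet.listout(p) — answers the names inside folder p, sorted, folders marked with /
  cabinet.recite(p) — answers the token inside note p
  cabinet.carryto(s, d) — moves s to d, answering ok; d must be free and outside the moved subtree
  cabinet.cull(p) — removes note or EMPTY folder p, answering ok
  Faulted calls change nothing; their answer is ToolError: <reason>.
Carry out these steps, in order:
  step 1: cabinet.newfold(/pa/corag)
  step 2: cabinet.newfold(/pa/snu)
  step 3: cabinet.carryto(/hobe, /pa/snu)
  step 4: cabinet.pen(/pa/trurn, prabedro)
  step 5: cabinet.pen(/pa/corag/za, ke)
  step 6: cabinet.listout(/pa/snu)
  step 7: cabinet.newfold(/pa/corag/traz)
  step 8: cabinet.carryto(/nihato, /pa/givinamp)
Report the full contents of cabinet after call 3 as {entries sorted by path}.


$ cabinet.newfold p='/pa/corag'
= ok
$ cabinet.newfold p='/pa/snu'
= ok
$ cabinet.carryto s='/hobe' d='/pa/snu'
= ToolError: exists
$ cabinet.pen p='/pa/trurn' c='prabedro'
= created
$ cabinet.pen p='/pa/corag/za' c='ke'
= created
$ cabinet.listout p='/pa/snu'
= []
$ cabinet.newfold p='/pa/corag/traz'
= ok
$ cabinet.carryto s='/nihato' d='/pa/givinamp'
= ok

Answer: {hobe=pema, nihato/, pa/, pa/corag/, pa/hutrarn/, pa/snu/}


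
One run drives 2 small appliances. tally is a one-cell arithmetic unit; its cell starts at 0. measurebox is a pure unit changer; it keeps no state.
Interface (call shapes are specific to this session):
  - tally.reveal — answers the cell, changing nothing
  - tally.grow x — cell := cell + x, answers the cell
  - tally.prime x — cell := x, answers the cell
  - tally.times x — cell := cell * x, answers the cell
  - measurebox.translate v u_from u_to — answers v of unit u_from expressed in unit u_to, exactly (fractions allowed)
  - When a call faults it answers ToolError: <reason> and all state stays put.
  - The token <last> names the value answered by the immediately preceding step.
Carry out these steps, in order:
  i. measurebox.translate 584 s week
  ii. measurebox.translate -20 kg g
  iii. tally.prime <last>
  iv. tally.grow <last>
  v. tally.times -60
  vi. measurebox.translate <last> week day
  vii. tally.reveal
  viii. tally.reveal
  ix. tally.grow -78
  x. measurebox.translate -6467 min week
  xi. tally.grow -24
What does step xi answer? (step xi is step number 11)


==> measurebox.translate(584, s, week)
<== 73/75600
==> measurebox.translate(-20, kg, g)
<== -20000
==> tally.prime(<last>)
<== -20000
==> tally.grow(<last>)
<== -40000
==> tally.times(-60)
<== 2400000
==> measurebox.translate(<last>, week, day)
<== 16800000
==> tally.reveal()
<== 2400000
==> tally.reveal()
<== 2400000
==> tally.grow(-78)
<== 2399922
==> measurebox.translate(-6467, min, week)
<== -6467/10080
==> tally.grow(-24)
<== 2399898

Answer: 2399898


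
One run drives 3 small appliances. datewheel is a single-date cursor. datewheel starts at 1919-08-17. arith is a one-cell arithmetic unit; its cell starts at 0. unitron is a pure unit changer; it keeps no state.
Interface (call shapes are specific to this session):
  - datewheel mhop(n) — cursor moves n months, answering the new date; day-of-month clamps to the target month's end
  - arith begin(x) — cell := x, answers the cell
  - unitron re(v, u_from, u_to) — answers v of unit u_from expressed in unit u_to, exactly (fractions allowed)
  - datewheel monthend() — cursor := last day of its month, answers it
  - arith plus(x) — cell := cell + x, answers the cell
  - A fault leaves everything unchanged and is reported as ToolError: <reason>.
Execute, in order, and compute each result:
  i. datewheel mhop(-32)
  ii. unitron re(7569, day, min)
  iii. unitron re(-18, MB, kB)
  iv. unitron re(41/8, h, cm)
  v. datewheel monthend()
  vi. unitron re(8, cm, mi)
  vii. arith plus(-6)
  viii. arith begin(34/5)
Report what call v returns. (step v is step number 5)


# datewheel mhop(n→-32) ~> 1916-12-17
# unitron re(v→7569, u_from→day, u_to→min) ~> 10899360
# unitron re(v→-18, u_from→MB, u_to→kB) ~> -18000
# unitron re(v→41/8, u_from→h, u_to→cm) ~> ToolError: incompatible units
# datewheel monthend() ~> 1916-12-31
# unitron re(v→8, u_from→cm, u_to→mi) ~> 5/100584
# arith plus(x→-6) ~> -6
# arith begin(x→34/5) ~> 34/5

Answer: 1916-12-31


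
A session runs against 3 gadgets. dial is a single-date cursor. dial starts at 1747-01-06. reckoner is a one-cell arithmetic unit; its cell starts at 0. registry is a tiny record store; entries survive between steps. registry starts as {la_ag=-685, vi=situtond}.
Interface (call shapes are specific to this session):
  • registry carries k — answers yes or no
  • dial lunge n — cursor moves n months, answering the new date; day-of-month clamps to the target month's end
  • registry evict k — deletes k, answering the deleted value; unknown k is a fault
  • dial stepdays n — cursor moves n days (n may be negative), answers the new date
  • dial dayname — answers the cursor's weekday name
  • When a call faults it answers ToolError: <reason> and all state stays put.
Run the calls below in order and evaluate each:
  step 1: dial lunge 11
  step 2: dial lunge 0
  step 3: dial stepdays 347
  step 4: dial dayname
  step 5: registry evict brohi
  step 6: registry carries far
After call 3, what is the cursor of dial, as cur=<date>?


I invoke dial lunge passing n→11, giving 1747-12-06.
I try dial lunge passing n→0, giving 1747-12-06.
Now I run dial stepdays passing n→347, giving 1748-11-17.
Invoking dial dayname, and get Sunday.
Calling registry evict passing k→brohi, and see ToolError: no such key brohi.
Next I call registry carries passing k→far: no.

Answer: cur=1748-11-17


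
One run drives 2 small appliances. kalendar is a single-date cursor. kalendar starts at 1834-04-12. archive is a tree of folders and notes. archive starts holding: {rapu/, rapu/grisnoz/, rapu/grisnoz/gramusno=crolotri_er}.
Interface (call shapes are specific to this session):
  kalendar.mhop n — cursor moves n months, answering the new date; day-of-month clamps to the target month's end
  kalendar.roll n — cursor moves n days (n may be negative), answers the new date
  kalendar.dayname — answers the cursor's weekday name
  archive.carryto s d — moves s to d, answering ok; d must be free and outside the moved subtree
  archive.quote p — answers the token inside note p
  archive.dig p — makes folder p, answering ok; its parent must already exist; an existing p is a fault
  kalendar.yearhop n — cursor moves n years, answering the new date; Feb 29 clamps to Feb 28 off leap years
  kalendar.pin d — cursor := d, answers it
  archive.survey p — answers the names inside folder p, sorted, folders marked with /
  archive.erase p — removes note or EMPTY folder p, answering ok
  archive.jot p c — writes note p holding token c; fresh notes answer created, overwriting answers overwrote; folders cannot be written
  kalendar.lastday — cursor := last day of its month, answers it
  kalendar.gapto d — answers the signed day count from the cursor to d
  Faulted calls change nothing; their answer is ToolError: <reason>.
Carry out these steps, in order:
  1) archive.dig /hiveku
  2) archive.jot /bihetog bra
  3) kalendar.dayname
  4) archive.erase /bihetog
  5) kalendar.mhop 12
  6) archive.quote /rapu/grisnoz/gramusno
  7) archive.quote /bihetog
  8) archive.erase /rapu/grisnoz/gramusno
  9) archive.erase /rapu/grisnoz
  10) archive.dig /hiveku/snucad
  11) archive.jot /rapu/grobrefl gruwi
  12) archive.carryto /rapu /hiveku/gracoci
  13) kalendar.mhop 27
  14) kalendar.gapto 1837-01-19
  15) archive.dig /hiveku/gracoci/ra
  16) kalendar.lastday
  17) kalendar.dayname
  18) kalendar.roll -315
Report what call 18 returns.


Answer: 1836-09-19

Derivation:
% archive.dig(p=/hiveku) => ok
% archive.jot(p=/bihetog, c=bra) => created
% kalendar.dayname() => Saturday
% archive.erase(p=/bihetog) => ok
% kalendar.mhop(n=12) => 1835-04-12
% archive.quote(p=/rapu/grisnoz/gramusno) => crolotri_er
% archive.quote(p=/bihetog) => ToolError: not found
% archive.erase(p=/rapu/grisnoz/gramusno) => ok
% archive.erase(p=/rapu/grisnoz) => ok
% archive.dig(p=/hiveku/snucad) => ok
% archive.jot(p=/rapu/grobrefl, c=gruwi) => created
% archive.carryto(s=/rapu, d=/hiveku/gracoci) => ok
% kalendar.mhop(n=27) => 1837-07-12
% kalendar.gapto(d=1837-01-19) => -174
% archive.dig(p=/hiveku/gracoci/ra) => ok
% kalendar.lastday() => 1837-07-31
% kalendar.dayname() => Monday
% kalendar.roll(n=-315) => 1836-09-19


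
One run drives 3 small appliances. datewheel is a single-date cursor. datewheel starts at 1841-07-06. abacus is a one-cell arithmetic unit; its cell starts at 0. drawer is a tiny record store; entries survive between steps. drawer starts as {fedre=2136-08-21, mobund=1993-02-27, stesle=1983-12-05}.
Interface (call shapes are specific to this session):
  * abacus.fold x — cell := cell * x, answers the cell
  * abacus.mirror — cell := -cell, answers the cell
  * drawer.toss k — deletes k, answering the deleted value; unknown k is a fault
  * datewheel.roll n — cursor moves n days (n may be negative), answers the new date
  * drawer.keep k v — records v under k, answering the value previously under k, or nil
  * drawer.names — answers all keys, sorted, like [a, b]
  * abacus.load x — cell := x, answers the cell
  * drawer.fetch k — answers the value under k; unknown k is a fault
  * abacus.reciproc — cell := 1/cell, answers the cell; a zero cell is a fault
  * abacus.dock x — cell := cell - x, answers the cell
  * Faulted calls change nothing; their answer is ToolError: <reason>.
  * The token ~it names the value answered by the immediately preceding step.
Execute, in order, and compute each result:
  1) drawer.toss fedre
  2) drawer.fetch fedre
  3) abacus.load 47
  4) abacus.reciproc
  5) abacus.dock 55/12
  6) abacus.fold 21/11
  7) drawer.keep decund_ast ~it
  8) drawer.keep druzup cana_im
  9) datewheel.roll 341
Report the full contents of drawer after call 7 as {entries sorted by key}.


CALL drawer.toss[k: fedre]
RET  2136-08-21
CALL drawer.fetch[k: fedre]
RET  ToolError: no such key fedre
CALL abacus.load[x: 47]
RET  47
CALL abacus.reciproc[]
RET  1/47
CALL abacus.dock[x: 55/12]
RET  -2573/564
CALL abacus.fold[x: 21/11]
RET  -18011/2068
CALL drawer.keep[k: decund_ast; v: ~it]
RET  nil
CALL drawer.keep[k: druzup; v: cana_im]
RET  nil
CALL datewheel.roll[n: 341]
RET  1842-06-12

Answer: {decund_ast=-18011/2068, mobund=1993-02-27, stesle=1983-12-05}


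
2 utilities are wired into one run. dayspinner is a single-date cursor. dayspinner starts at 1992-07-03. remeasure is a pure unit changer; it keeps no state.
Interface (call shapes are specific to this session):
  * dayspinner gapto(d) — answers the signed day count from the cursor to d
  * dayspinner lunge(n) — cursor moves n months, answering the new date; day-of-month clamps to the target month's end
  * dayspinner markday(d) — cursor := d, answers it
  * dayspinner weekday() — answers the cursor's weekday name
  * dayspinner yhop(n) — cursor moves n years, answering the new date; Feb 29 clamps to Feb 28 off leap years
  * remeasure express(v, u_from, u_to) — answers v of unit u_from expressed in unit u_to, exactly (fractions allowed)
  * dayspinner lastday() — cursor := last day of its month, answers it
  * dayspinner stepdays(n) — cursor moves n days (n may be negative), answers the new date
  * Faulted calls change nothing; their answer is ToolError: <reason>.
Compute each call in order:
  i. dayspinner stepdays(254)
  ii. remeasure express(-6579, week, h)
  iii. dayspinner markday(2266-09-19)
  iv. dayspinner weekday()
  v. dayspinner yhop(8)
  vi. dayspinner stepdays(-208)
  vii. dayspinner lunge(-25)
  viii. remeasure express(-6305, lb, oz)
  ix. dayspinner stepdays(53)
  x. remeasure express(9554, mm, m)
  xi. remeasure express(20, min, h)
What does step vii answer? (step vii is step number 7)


! 1. dayspinner stepdays(n=254) -> 1993-03-14
! 2. remeasure express(v=-6579, u_from=week, u_to=h) -> -1105272
! 3. dayspinner markday(d=2266-09-19) -> 2266-09-19
! 4. dayspinner weekday() -> Wednesday
! 5. dayspinner yhop(n=8) -> 2274-09-19
! 6. dayspinner stepdays(n=-208) -> 2274-02-23
! 7. dayspinner lunge(n=-25) -> 2272-01-23
! 8. remeasure express(v=-6305, u_from=lb, u_to=oz) -> -100880
! 9. dayspinner stepdays(n=53) -> 2272-03-16
! 10. remeasure express(v=9554, u_from=mm, u_to=m) -> 4777/500
! 11. remeasure express(v=20, u_from=min, u_to=h) -> 1/3

Answer: 2272-01-23


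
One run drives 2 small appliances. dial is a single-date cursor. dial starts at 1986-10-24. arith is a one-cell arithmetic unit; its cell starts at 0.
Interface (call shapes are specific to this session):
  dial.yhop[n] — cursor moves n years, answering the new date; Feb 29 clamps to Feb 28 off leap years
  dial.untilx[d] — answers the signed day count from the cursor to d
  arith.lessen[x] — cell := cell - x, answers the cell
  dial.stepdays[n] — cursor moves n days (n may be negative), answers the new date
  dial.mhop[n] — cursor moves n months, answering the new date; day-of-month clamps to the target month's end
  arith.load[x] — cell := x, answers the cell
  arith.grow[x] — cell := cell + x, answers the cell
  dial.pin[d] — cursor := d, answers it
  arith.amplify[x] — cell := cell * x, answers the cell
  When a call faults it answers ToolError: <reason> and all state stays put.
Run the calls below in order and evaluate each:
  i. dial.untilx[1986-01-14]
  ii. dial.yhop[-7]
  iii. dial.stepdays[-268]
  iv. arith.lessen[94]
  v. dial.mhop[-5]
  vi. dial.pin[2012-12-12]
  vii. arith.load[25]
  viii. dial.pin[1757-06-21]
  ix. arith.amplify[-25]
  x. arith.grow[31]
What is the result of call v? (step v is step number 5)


Answer: 1978-08-29

Derivation:
CALL untilx[d='1986-01-14']
RET  -283
CALL yhop[n='-7']
RET  1979-10-24
CALL stepdays[n='-268']
RET  1979-01-29
CALL lessen[x='94']
RET  -94
CALL mhop[n='-5']
RET  1978-08-29
CALL pin[d='2012-12-12']
RET  2012-12-12
CALL load[x='25']
RET  25
CALL pin[d='1757-06-21']
RET  1757-06-21
CALL amplify[x='-25']
RET  -625
CALL grow[x='31']
RET  -594


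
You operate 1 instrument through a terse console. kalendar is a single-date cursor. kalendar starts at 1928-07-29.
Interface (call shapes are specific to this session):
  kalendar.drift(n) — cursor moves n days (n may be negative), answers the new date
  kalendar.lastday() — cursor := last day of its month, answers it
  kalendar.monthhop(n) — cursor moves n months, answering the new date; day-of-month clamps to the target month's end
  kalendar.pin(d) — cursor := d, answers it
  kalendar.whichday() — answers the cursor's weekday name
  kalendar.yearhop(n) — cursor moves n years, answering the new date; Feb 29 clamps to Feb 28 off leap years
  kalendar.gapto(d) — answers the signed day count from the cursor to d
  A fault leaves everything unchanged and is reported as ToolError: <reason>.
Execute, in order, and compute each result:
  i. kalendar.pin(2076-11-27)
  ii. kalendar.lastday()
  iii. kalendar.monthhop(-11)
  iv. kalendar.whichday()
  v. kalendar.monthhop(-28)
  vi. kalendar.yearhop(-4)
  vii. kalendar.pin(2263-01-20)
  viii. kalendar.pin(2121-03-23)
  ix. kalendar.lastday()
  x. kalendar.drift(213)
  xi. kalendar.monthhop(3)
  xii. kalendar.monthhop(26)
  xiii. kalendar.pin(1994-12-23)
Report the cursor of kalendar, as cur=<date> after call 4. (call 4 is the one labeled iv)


Answer: cur=2075-12-30

Derivation:
CALL kalendar.pin[d='2076-11-27']
RET  2076-11-27
CALL kalendar.lastday[]
RET  2076-11-30
CALL kalendar.monthhop[n='-11']
RET  2075-12-30
CALL kalendar.whichday[]
RET  Monday
CALL kalendar.monthhop[n='-28']
RET  2073-08-30
CALL kalendar.yearhop[n='-4']
RET  2069-08-30
CALL kalendar.pin[d='2263-01-20']
RET  2263-01-20
CALL kalendar.pin[d='2121-03-23']
RET  2121-03-23
CALL kalendar.lastday[]
RET  2121-03-31
CALL kalendar.drift[n='213']
RET  2121-10-30
CALL kalendar.monthhop[n='3']
RET  2122-01-30
CALL kalendar.monthhop[n='26']
RET  2124-03-30
CALL kalendar.pin[d='1994-12-23']
RET  1994-12-23


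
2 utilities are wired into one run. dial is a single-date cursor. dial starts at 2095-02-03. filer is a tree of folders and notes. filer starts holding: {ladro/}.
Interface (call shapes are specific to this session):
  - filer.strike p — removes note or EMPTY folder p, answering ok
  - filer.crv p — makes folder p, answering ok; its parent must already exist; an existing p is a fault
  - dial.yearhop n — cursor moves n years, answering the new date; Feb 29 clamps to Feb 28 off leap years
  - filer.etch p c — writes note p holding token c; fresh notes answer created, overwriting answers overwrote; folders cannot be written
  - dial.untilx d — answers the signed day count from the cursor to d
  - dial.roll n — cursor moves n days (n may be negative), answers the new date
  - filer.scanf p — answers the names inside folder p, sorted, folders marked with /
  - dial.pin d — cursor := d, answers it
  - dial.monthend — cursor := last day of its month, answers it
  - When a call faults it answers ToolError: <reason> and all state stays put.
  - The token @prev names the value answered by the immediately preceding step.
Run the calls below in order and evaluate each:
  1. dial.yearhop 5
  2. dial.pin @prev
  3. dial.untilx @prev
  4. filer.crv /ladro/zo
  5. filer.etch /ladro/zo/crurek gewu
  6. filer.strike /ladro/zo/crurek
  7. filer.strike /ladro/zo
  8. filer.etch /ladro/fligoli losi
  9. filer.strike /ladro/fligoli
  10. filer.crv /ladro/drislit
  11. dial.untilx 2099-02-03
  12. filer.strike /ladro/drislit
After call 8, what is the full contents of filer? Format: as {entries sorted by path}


> dial.yearhop n=5
  2100-02-03
> dial.pin d=@prev
  2100-02-03
> dial.untilx d=@prev
  0
> filer.crv p=/ladro/zo
  ok
> filer.etch p=/ladro/zo/crurek c=gewu
  created
> filer.strike p=/ladro/zo/crurek
  ok
> filer.strike p=/ladro/zo
  ok
> filer.etch p=/ladro/fligoli c=losi
  created
> filer.strike p=/ladro/fligoli
  ok
> filer.crv p=/ladro/drislit
  ok
> dial.untilx d=2099-02-03
  -365
> filer.strike p=/ladro/drislit
  ok

Answer: {ladro/, ladro/fligoli=losi}


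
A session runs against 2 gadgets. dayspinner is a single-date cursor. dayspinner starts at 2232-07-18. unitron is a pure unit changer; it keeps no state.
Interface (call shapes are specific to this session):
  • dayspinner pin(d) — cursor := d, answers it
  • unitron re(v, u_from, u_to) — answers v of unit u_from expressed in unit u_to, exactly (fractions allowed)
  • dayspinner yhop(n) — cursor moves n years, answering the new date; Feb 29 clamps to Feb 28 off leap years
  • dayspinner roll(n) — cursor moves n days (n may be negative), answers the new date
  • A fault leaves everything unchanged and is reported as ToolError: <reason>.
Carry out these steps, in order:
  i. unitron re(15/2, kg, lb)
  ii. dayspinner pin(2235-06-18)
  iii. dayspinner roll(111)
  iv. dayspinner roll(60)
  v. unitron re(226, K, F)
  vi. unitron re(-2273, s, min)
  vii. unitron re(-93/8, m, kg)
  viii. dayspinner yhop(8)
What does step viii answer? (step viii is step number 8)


·→ unitron re(v='15/2', u_from='kg', u_to='lb')
·← 750000000/45359237
·→ dayspinner pin(d='2235-06-18')
·← 2235-06-18
·→ dayspinner roll(n='111')
·← 2235-10-07
·→ dayspinner roll(n='60')
·← 2235-12-06
·→ unitron re(v='226', u_from='K', u_to='F')
·← -5287/100
·→ unitron re(v='-2273', u_from='s', u_to='min')
·← -2273/60
·→ unitron re(v='-93/8', u_from='m', u_to='kg')
·← ToolError: incompatible units
·→ dayspinner yhop(n='8')
·← 2243-12-06

Answer: 2243-12-06


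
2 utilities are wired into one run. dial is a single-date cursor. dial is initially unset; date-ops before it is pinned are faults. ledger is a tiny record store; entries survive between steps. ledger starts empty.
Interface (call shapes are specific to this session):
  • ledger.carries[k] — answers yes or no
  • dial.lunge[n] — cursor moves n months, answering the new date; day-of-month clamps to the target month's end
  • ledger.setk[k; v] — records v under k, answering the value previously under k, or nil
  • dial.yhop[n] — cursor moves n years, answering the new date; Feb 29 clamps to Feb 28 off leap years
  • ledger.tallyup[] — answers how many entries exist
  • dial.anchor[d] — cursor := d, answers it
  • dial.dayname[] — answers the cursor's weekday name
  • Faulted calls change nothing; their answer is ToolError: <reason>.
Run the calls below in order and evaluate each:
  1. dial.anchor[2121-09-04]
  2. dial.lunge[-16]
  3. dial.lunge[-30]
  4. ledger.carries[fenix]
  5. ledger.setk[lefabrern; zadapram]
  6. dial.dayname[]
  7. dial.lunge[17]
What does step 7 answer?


Answer: 2119-04-04

Derivation:
~$ anchor d='2121-09-04'
[out] 2121-09-04
~$ lunge n='-16'
[out] 2120-05-04
~$ lunge n='-30'
[out] 2117-11-04
~$ carries k='fenix'
[out] no
~$ setk k='lefabrern' v='zadapram'
[out] nil
~$ dayname
[out] Thursday
~$ lunge n='17'
[out] 2119-04-04


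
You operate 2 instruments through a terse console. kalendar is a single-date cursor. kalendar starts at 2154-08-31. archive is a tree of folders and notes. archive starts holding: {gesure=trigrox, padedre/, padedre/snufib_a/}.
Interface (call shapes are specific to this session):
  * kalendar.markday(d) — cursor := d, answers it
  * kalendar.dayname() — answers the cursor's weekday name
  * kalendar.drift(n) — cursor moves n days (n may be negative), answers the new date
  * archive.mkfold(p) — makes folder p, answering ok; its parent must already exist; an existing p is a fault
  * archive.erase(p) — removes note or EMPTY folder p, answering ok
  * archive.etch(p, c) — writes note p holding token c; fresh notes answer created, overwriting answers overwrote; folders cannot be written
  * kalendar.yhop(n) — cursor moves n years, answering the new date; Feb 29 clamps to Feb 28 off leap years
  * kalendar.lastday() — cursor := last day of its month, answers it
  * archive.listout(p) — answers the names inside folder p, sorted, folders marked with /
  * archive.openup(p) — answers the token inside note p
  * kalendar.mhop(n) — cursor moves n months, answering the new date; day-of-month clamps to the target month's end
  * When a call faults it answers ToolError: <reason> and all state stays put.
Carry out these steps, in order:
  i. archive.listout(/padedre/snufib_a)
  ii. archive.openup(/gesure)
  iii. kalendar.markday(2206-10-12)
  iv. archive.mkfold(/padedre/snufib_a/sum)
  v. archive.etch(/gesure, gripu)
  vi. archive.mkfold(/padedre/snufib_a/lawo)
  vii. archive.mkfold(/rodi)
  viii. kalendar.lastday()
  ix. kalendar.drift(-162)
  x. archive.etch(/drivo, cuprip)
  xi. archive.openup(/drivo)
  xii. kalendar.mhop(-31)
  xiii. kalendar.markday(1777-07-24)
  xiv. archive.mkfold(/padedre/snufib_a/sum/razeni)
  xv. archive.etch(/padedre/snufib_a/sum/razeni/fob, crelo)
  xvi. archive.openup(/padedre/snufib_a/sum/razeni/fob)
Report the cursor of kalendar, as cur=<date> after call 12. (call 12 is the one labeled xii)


Answer: cur=2203-10-22

Derivation:
→ archive.listout(p: /padedre/snufib_a)
← []
→ archive.openup(p: /gesure)
← trigrox
→ kalendar.markday(d: 2206-10-12)
← 2206-10-12
→ archive.mkfold(p: /padedre/snufib_a/sum)
← ok
→ archive.etch(p: /gesure, c: gripu)
← overwrote
→ archive.mkfold(p: /padedre/snufib_a/lawo)
← ok
→ archive.mkfold(p: /rodi)
← ok
→ kalendar.lastday()
← 2206-10-31
→ kalendar.drift(n: -162)
← 2206-05-22
→ archive.etch(p: /drivo, c: cuprip)
← created
→ archive.openup(p: /drivo)
← cuprip
→ kalendar.mhop(n: -31)
← 2203-10-22
→ kalendar.markday(d: 1777-07-24)
← 1777-07-24
→ archive.mkfold(p: /padedre/snufib_a/sum/razeni)
← ok
→ archive.etch(p: /padedre/snufib_a/sum/razeni/fob, c: crelo)
← created
→ archive.openup(p: /padedre/snufib_a/sum/razeni/fob)
← crelo
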